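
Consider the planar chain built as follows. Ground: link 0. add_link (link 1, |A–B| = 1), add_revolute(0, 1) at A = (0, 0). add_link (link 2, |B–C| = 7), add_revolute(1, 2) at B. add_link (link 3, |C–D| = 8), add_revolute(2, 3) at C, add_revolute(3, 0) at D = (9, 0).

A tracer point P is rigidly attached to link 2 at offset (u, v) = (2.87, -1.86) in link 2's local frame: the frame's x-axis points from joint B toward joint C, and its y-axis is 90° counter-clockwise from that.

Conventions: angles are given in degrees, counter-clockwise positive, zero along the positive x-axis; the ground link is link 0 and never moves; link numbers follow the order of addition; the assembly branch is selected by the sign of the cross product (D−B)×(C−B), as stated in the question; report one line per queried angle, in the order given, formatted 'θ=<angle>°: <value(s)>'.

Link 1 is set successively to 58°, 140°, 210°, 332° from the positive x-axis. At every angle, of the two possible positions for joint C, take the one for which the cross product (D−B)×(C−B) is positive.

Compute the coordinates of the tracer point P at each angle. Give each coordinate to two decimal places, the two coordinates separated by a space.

A=(0,0), D=(9.00,0)
θ=58°: B = A + 1.00·(cos58°, sin58°) = (0.5299, 0.8480)
θ=58°: |BD| = 8.5124
θ=58°: circle(B,7.00) ∩ circle(D,8.00): a=3.3752, h=6.1326
θ=58°:   candidates: C₊=(4.4992,6.6139) cross=52.203; C₋=(3.2773,-5.5903) cross=-52.203
θ=58°:   branch + wants cross > 0 → take C=(4.4992,6.6139) (cross=52.203)
θ=58°: ex = (C−B)/|BC| = (0.5670,0.8237); ey = (-0.8237,0.5670)
θ=58°: P = B + 2.87·ex + -1.86·ey = (3.6894,2.1573)
θ=140°: B = A + 1.00·(cos140°, sin140°) = (-0.7660, 0.6428)
θ=140°: |BD| = 9.7872
θ=140°: circle(B,7.00) ∩ circle(D,8.00): a=4.1273, h=5.6538
θ=140°:   candidates: C₊=(3.7236,6.0133) cross=55.335; C₋=(2.9810,-5.2699) cross=-55.335
θ=140°:   branch + wants cross > 0 → take C=(3.7236,6.0133) (cross=55.335)
θ=140°: ex = (C−B)/|BC| = (0.6414,0.7672); ey = (-0.7672,0.6414)
θ=140°: P = B + 2.87·ex + -1.86·ey = (2.5018,1.6517)
θ=210°: B = A + 1.00·(cos210°, sin210°) = (-0.8660, -0.5000)
θ=210°: |BD| = 9.8787
θ=210°: circle(B,7.00) ∩ circle(D,8.00): a=4.1801, h=5.6148
θ=210°:   candidates: C₊=(3.0246,5.3192) cross=55.467; C₋=(3.5929,-5.8961) cross=-55.467
θ=210°:   branch + wants cross > 0 → take C=(3.0246,5.3192) (cross=55.467)
θ=210°: ex = (C−B)/|BC| = (0.5558,0.8313); ey = (-0.8313,0.5558)
θ=210°: P = B + 2.87·ex + -1.86·ey = (2.2754,0.8521)
θ=332°: B = A + 1.00·(cos332°, sin332°) = (0.8829, -0.4695)
θ=332°: |BD| = 8.1306
θ=332°: circle(B,7.00) ∩ circle(D,8.00): a=3.1429, h=6.2548
θ=332°:   candidates: C₊=(3.6594,5.9564) cross=50.855; C₋=(4.3817,-6.5324) cross=-50.855
θ=332°:   branch + wants cross > 0 → take C=(3.6594,5.9564) (cross=50.855)
θ=332°: ex = (C−B)/|BC| = (0.3966,0.9180); ey = (-0.9180,0.3966)
θ=332°: P = B + 2.87·ex + -1.86·ey = (3.7287,1.4274)

θ=58°: 3.69 2.16
θ=140°: 2.50 1.65
θ=210°: 2.28 0.85
θ=332°: 3.73 1.43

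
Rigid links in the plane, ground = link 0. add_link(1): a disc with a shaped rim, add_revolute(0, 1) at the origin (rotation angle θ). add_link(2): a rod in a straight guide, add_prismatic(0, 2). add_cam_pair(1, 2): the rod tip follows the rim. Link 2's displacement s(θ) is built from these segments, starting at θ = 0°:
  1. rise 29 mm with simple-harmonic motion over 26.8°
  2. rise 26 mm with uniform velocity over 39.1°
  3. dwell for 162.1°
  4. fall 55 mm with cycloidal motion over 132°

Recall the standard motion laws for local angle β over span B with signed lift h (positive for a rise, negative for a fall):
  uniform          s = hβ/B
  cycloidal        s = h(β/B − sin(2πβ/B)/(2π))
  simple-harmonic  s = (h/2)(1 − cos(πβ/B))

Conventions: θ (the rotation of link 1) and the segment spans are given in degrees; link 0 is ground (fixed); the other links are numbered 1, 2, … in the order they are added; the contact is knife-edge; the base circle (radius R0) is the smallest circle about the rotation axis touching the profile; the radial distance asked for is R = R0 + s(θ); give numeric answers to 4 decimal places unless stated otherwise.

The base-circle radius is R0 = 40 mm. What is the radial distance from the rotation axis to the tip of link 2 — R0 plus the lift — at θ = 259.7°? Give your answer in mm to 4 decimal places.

segment 1 (0° to 26.8°, simple-harmonic, h = 29) is passed completely: s = 0.0000 + (29) = 29.0000
segment 2 (26.8° to 65.9°, uniform, h = 26) is passed completely: s = 29.0000 + (26) = 55.0000
segment 3 (65.9° to 228°, dwell): s unchanged at 55.0000
θ = 259.7° falls in segment 4 (228° to 360°, cycloidal, h = -55): β = 259.7 − 228 = 31.7°, B = 132°; Δs = -55·(0.2402 − sin(2π·0.2402)/(2π)) = -4.4716; s = 55.0000 − 4.4716 = 50.5284
R = R0 + s = 40 + 50.5284 = 90.5284

90.5284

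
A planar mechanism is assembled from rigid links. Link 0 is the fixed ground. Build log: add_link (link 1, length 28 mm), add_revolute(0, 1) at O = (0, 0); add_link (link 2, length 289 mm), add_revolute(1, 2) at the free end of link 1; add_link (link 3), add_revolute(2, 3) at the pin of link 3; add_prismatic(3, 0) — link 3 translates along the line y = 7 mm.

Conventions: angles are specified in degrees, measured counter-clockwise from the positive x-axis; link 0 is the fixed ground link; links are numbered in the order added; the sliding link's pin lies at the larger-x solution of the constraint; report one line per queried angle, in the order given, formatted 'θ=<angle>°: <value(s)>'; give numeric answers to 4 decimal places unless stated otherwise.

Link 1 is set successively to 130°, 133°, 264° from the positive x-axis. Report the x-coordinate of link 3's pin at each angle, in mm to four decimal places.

geometry: r = 28 mm, L = 289 mm, e = 7 mm
θ=130°: crank pin P = (r cos θ, r sin θ) = (-17.998053, 21.449244)
θ=130°: h = r sin θ − e = 21.449244 − 7 = 14.449244
θ=130°: x = r cos θ + √(L² − h²) = -17.998053 + 288.638562 = 270.640509
θ=133°: crank pin P = (r cos θ, r sin θ) = (-19.095954, 20.477904)
θ=133°: h = r sin θ − e = 20.477904 − 7 = 13.477904
θ=133°: x = r cos θ + √(L² − h²) = -19.095954 + 288.685549 = 269.589595
θ=264°: crank pin P = (r cos θ, r sin θ) = (-2.926797, -27.846613)
θ=264°: h = r sin θ − e = -27.846613 − 7 = -34.846613
θ=264°: x = r cos θ + √(L² − h²) = -2.926797 + 286.891467 = 283.964670

θ=130°: 270.6405
θ=133°: 269.5896
θ=264°: 283.9647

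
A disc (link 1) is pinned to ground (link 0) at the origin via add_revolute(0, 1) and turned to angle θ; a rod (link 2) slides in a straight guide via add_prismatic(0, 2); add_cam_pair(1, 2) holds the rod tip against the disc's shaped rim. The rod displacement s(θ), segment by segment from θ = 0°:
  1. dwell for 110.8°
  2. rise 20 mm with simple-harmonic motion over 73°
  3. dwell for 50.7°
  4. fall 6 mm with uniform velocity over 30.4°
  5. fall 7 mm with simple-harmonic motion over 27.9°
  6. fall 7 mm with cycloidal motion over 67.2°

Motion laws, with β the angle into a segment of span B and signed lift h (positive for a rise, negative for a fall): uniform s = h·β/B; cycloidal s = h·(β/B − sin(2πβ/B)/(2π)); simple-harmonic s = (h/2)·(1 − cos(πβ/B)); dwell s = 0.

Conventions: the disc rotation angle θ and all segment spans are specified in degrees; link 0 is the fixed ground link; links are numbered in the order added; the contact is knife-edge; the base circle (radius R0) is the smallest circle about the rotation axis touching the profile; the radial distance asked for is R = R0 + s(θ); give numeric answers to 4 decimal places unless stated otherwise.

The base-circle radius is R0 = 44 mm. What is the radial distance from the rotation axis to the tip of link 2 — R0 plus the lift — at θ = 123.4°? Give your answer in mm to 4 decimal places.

segment 1 (0° to 110.8°, dwell): s unchanged at 0.0000
θ = 123.4° falls in segment 2 (110.8° to 183.8°, simple-harmonic, h = 20): β = 123.4 − 110.8 = 12.6°, B = 73°; Δs = 20/2·(1 − cos(π·0.1726)) = 1.4345; s = 0.0000 + 1.4345 = 1.4345
R = R0 + s = 44 + 1.4345 = 45.4345

45.4345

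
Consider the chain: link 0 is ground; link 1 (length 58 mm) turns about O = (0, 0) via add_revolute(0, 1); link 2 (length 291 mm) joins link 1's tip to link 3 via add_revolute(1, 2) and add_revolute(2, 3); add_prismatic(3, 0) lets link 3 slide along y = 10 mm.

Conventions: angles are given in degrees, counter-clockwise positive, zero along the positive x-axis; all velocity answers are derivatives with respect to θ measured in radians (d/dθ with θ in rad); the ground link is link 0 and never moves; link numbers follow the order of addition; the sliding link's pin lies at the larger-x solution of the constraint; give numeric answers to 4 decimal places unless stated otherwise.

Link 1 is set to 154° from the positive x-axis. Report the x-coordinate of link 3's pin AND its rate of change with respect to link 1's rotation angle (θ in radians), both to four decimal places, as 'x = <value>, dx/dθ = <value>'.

geometry: r = 58 mm, L = 291 mm, e = 10 mm
crank pin P = (r cos θ, r sin θ) = (-52.130055, 25.425527)
h = r sin θ − e = 25.425527 − 10 = 15.425527
x = r cos θ + √(L² − h²) = -52.130055 + 290.590869 = 238.460814
dx/dθ = −r sin θ − h·r cos θ/√(L² − h²) (θ in radians; h = 15.425527) = -22.658290

x = 238.4608, dx/dθ = -22.6583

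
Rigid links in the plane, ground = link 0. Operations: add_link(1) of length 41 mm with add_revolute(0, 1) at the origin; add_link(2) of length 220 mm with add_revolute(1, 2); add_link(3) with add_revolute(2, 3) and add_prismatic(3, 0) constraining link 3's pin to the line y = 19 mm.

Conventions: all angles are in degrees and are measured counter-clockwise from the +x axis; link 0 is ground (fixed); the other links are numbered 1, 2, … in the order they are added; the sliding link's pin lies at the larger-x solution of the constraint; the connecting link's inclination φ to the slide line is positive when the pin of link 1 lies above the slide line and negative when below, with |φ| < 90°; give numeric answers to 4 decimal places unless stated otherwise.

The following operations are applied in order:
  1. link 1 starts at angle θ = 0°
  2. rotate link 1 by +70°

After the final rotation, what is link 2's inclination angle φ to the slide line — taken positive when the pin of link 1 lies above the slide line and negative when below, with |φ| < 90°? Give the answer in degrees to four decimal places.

geometry: r = 41 mm, L = 220 mm, e = 19 mm; θ starts at 0°
rotate link 1 by +70°: θ ← 0° +70° = 70°
h = r sin θ − e = 38.527397 − 19 = 19.527397
sin φ = h / L = 19.527397 / 220 = 0.08876090
φ = arcsin(0.08876090) = 5.092326°

5.0923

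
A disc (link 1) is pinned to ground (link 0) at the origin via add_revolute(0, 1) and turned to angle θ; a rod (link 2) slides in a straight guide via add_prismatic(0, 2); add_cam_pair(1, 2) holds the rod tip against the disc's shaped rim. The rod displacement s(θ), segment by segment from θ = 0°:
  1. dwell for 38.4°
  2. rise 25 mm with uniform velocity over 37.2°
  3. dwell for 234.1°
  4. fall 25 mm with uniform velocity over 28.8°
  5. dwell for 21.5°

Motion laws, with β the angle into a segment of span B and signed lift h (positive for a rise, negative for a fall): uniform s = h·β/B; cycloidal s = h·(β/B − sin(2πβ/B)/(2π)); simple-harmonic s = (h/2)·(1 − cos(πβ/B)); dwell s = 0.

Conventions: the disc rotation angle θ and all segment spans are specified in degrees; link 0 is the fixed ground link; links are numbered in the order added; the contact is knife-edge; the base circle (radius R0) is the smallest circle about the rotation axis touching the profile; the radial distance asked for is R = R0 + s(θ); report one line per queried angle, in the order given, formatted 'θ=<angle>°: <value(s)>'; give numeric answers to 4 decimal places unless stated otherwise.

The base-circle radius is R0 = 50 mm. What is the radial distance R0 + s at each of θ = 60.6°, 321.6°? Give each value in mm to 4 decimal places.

segment 1 (0° to 38.4°, dwell): s unchanged at 0.0000
θ = 60.6° falls in segment 2 (38.4° to 75.6°, uniform, h = 25): β = 60.6 − 38.4 = 22.2°, B = 37.2°; Δs = 25·22.2/37.2 = 14.9194; s = 0.0000 + 14.9194 = 14.9194
segment 2 (38.4° to 75.6°, uniform, h = 25) is passed completely: s = 0.0000 + (25) = 25.0000
segment 3 (75.6° to 309.7°, dwell): s unchanged at 25.0000
θ = 321.6° falls in segment 4 (309.7° to 338.5°, uniform, h = -25): β = 321.6 − 309.7 = 11.9°, B = 28.8°; Δs = -25·11.9/28.8 = -10.3299; s = 25.0000 − 10.3299 = 14.6701
θ=60.6°: R = R0 + s = 50 + 14.9194 = 64.9194
θ=321.6°: R = R0 + s = 50 + 14.6701 = 64.6701

θ=60.6°: 64.9194
θ=321.6°: 64.6701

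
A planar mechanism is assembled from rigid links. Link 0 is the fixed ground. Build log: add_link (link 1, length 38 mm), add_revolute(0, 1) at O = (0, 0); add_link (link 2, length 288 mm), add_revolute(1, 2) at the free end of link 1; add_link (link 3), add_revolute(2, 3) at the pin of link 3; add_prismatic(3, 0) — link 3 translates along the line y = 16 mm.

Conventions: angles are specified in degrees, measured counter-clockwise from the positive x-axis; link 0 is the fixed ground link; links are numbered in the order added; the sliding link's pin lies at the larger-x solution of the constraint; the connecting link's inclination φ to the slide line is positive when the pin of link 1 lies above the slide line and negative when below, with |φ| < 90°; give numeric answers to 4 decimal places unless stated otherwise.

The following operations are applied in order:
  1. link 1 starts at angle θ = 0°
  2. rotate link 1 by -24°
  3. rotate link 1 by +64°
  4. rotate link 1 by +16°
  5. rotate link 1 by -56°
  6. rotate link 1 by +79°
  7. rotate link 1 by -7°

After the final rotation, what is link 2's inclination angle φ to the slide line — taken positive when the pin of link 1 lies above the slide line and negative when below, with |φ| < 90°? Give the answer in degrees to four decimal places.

geometry: r = 38 mm, L = 288 mm, e = 16 mm; θ starts at 0°
rotate link 1 by -24°: θ ← 0° -24° = -24°
rotate link 1 by +64°: θ ← -24° +64° = 40°
rotate link 1 by +16°: θ ← 40° +16° = 56°
rotate link 1 by -56°: θ ← 56° -56° = 0°
rotate link 1 by +79°: θ ← 0° +79° = 79°
rotate link 1 by -7°: θ ← 79° -7° = 72°
h = r sin θ − e = 36.140148 − 16 = 20.140148
sin φ = h / L = 20.140148 / 288 = 0.06993107
φ = arcsin(0.06993107) = 4.010028°

4.0100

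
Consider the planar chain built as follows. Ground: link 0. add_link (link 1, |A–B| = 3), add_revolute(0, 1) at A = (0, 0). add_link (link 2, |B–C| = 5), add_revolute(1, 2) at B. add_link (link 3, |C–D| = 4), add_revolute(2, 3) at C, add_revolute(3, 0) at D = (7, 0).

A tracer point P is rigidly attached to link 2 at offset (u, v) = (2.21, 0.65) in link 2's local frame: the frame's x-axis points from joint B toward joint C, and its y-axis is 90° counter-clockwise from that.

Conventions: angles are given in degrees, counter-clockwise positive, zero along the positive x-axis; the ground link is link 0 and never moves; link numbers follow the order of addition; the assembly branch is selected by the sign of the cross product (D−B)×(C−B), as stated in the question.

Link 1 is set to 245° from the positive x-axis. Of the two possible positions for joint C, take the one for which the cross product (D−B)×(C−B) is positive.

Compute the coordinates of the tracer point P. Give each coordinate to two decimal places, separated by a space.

A=(0,0), D=(7.00,0)
B = A + 3.00·(cos245°, sin245°) = (-1.2679, -2.7189)
|BD| = 8.7034
circle(B,5.00) ∩ circle(D,4.00): a=4.8688, h=1.1381
  candidates: C₊=(3.0017,-0.1168) cross=9.905; C₋=(3.7128,-2.2790) cross=-9.905
  branch + wants cross > 0 → take C=(3.0017,-0.1168) (cross=9.905)
ex = (C−B)/|BC| = (0.8539,0.5204); ey = (-0.5204,0.8539)
P = B + 2.21·ex + 0.65·ey = (0.2810,-1.0138)

0.28 -1.01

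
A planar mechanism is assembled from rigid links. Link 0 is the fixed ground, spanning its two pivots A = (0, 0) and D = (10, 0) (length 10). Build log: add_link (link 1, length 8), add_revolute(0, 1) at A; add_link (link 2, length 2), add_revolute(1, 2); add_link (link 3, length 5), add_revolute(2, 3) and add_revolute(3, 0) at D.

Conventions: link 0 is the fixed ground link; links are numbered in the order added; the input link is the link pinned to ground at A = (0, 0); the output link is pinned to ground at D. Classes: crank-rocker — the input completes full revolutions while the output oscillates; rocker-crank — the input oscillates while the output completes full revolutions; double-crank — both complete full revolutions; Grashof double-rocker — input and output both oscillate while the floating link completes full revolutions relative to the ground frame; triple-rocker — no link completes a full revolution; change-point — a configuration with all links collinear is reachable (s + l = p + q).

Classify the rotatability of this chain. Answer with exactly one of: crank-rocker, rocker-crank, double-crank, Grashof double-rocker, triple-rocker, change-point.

lengths: ground=10, input=8, coupler=2, output=5
sorted: s=2 (shortest), l=10 (longest), p+q=13
s + l = 12 vs p + q = 13
s + l < p + q (Grashof) with shortest = coupler link → Grashof double-rocker

Grashof double-rocker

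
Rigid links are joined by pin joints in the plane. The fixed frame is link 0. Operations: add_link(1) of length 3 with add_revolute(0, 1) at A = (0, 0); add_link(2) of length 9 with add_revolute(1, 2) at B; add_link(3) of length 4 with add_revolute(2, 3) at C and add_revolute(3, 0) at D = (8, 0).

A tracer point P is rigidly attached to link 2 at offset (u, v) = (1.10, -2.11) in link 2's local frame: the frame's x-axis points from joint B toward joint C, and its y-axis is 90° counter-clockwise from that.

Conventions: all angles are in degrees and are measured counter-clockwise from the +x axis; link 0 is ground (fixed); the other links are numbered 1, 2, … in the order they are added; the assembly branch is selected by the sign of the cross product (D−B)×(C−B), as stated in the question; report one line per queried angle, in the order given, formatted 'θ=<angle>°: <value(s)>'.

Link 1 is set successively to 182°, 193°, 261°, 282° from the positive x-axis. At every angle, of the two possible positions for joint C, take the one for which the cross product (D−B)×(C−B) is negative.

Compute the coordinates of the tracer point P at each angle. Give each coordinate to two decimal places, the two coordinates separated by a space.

A=(0,0), D=(8.00,0)
θ=182°: B = A + 3.00·(cos182°, sin182°) = (-2.9982, -0.1047)
θ=182°: |BD| = 10.9987
θ=182°: circle(B,9.00) ∩ circle(D,4.00): a=8.4542, h=3.0864
θ=182°:   candidates: C₊=(5.4263,3.0620) cross=33.946; C₋=(5.4851,-3.1105) cross=-33.946
θ=182°:   branch - wants cross < 0 → take C=(5.4851,-3.1105) (cross=-33.946)
θ=182°: ex = (C−B)/|BC| = (0.9426,-0.3340); ey = (0.3340,0.9426)
θ=182°: P = B + 1.10·ex + -2.11·ey = (-2.6660,-2.4609)
θ=193°: B = A + 3.00·(cos193°, sin193°) = (-2.9231, -0.6749)
θ=193°: |BD| = 10.9439
θ=193°: circle(B,9.00) ∩ circle(D,4.00): a=8.4416, h=3.1207
θ=193°:   candidates: C₊=(5.3100,2.9604) cross=34.152; C₋=(5.6949,-3.2690) cross=-34.152
θ=193°:   branch - wants cross < 0 → take C=(5.6949,-3.2690) (cross=-34.152)
θ=193°: ex = (C−B)/|BC| = (0.9576,-0.2882); ey = (0.2882,0.9576)
θ=193°: P = B + 1.10·ex + -2.11·ey = (-2.4780,-3.0124)
θ=261°: B = A + 3.00·(cos261°, sin261°) = (-0.4693, -2.9631)
θ=261°: |BD| = 8.9727
θ=261°: circle(B,9.00) ∩ circle(D,4.00): a=8.1084, h=3.9055
θ=261°:   candidates: C₊=(5.8945,3.4010) cross=35.043; C₋=(8.4740,-3.9718) cross=-35.043
θ=261°:   branch - wants cross < 0 → take C=(8.4740,-3.9718) (cross=-35.043)
θ=261°: ex = (C−B)/|BC| = (0.9937,-0.1121); ey = (0.1121,0.9937)
θ=261°: P = B + 1.10·ex + -2.11·ey = (0.3873,-5.1831)
θ=282°: B = A + 3.00·(cos282°, sin282°) = (0.6237, -2.9344)
θ=282°: |BD| = 7.9385
θ=282°: circle(B,9.00) ∩ circle(D,4.00): a=8.0632, h=3.9981
θ=282°:   candidates: C₊=(6.6380,3.7610) cross=31.739; C₋=(9.5937,-3.6688) cross=-31.739
θ=282°:   branch - wants cross < 0 → take C=(9.5937,-3.6688) (cross=-31.739)
θ=282°: ex = (C−B)/|BC| = (0.9967,-0.0816); ey = (0.0816,0.9967)
θ=282°: P = B + 1.10·ex + -2.11·ey = (1.5479,-5.1272)

θ=182°: -2.67 -2.46
θ=193°: -2.48 -3.01
θ=261°: 0.39 -5.18
θ=282°: 1.55 -5.13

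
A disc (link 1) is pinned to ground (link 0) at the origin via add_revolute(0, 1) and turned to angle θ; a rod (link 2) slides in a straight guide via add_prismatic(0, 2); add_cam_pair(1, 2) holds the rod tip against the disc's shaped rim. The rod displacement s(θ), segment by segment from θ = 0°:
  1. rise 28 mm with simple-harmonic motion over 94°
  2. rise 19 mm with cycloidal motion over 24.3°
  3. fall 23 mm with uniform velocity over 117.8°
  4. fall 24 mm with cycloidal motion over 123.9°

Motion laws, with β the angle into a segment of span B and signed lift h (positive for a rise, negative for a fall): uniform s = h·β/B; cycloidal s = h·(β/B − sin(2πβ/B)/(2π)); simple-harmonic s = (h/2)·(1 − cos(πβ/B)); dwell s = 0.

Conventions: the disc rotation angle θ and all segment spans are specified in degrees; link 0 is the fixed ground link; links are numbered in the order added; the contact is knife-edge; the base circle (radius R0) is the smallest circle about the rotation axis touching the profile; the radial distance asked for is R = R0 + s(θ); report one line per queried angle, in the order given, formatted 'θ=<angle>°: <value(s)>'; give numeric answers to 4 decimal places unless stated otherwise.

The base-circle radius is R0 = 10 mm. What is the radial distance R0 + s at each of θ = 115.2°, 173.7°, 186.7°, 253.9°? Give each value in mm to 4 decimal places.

segment 1 (0° to 94°, simple-harmonic, h = 28) is passed completely: s = 0.0000 + (28) = 28.0000
θ = 115.2° falls in segment 2 (94° to 118.3°, cycloidal, h = 19): β = 115.2 − 94 = 21.2°, B = 24.3°; Δs = 19·(0.8724 − sin(2π·0.8724)/(2π)) = 18.7487; s = 28.0000 + 18.7487 = 46.7487
segment 2 (94° to 118.3°, cycloidal, h = 19) is passed completely: s = 28.0000 + (19) = 47.0000
θ = 173.7° falls in segment 3 (118.3° to 236.1°, uniform, h = -23): β = 173.7 − 118.3 = 55.4°, B = 117.8°; Δs = -23·55.4/117.8 = -10.8166; s = 47.0000 − 10.8166 = 36.1834
θ = 186.7° falls in segment 3 (118.3° to 236.1°, uniform, h = -23): β = 186.7 − 118.3 = 68.4°, B = 117.8°; Δs = -23·68.4/117.8 = -13.3548; s = 47.0000 − 13.3548 = 33.6452
segment 3 (118.3° to 236.1°, uniform, h = -23) is passed completely: s = 47.0000 + (-23) = 24.0000
θ = 253.9° falls in segment 4 (236.1° to 360°, cycloidal, h = -24): β = 253.9 − 236.1 = 17.8°, B = 123.9°; Δs = -24·(0.1437 − sin(2π·0.1437)/(2π)) = -0.4495; s = 24.0000 − 0.4495 = 23.5505
θ=115.2°: R = R0 + s = 10 + 46.7487 = 56.7487
θ=173.7°: R = R0 + s = 10 + 36.1834 = 46.1834
θ=186.7°: R = R0 + s = 10 + 33.6452 = 43.6452
θ=253.9°: R = R0 + s = 10 + 23.5505 = 33.5505

θ=115.2°: 56.7487
θ=173.7°: 46.1834
θ=186.7°: 43.6452
θ=253.9°: 33.5505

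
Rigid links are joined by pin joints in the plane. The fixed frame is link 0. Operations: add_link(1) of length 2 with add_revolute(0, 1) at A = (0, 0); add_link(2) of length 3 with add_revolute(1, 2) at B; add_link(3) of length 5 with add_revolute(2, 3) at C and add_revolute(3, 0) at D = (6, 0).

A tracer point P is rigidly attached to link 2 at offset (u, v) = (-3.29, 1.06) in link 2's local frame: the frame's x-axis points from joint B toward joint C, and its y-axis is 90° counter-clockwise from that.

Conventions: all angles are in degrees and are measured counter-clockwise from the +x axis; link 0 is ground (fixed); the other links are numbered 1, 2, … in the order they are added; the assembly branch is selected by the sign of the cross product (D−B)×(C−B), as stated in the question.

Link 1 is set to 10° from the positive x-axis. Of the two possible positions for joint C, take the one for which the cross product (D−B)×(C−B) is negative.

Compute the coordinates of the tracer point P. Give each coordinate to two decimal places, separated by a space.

A=(0,0), D=(6.00,0)
B = A + 2.00·(cos10°, sin10°) = (1.9696, 0.3473)
|BD| = 4.0453
circle(B,3.00) ∩ circle(D,5.00): a=0.0451, h=2.9997
  candidates: C₊=(2.2720,3.3320) cross=12.135; C₋=(1.7570,-2.6452) cross=-12.135
  branch - wants cross < 0 → take C=(1.7570,-2.6452) (cross=-12.135)
ex = (C−B)/|BC| = (-0.0709,-0.9975); ey = (0.9975,-0.0709)
P = B + -3.29·ex + 1.06·ey = (3.2601,3.5539)

3.26 3.55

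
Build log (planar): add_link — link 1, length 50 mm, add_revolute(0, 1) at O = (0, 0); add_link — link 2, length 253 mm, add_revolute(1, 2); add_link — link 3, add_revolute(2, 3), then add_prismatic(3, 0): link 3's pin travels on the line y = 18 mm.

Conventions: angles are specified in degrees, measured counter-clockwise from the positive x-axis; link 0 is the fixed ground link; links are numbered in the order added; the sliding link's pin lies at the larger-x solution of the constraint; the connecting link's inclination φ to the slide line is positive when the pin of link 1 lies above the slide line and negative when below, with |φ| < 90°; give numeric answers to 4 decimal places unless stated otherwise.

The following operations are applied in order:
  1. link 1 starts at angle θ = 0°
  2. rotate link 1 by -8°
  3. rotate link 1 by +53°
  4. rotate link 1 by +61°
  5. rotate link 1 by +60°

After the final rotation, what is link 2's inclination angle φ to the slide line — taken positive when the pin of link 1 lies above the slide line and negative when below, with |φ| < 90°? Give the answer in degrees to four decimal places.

geometry: r = 50 mm, L = 253 mm, e = 18 mm; θ starts at 0°
rotate link 1 by -8°: θ ← 0° -8° = -8°
rotate link 1 by +53°: θ ← -8° +53° = 45°
rotate link 1 by +61°: θ ← 45° +61° = 106°
rotate link 1 by +60°: θ ← 106° +60° = 166°
h = r sin θ − e = 12.096095 − 18 = -5.903905
sin φ = h / L = -5.903905 / 253 = -0.02333559
φ = arcsin(-0.02333559) = -1.337152°

-1.3372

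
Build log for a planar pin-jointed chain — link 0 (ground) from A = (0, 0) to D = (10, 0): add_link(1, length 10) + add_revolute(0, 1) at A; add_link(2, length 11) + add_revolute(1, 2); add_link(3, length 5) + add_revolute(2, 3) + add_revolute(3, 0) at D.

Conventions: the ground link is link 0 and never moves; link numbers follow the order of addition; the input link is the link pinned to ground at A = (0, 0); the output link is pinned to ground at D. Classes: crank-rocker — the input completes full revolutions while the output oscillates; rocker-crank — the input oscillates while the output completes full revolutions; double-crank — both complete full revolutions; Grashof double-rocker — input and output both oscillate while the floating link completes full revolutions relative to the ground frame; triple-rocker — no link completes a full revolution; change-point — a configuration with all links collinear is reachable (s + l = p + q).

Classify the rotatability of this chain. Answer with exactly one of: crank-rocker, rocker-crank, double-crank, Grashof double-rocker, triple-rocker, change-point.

lengths: ground=10, input=10, coupler=11, output=5
sorted: s=5 (shortest), l=11 (longest), p+q=20
s + l = 16 vs p + q = 20
s + l < p + q (Grashof) with shortest = output link → rocker-crank

rocker-crank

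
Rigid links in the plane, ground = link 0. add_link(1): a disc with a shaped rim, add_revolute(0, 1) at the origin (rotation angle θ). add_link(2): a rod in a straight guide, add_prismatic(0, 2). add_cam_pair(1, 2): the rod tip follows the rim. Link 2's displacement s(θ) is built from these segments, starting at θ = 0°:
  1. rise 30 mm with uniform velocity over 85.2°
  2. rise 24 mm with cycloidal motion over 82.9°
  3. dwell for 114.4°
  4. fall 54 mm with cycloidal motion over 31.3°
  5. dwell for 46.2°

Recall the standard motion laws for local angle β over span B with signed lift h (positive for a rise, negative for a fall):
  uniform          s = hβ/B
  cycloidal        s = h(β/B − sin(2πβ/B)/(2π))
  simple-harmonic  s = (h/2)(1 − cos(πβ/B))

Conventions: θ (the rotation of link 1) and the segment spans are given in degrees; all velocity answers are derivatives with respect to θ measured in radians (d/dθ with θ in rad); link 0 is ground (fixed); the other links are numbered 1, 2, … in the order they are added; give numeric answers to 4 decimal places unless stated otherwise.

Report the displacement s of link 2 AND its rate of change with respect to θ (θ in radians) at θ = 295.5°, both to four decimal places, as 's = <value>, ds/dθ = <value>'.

segment 1 (0° to 85.2°, uniform, h = 30) is passed completely: s = 0.0000 + (30) = 30.0000
segment 2 (85.2° to 168.1°, cycloidal, h = 24) is passed completely: s = 30.0000 + (24) = 54.0000
segment 3 (168.1° to 282.5°, dwell): s unchanged at 54.0000
θ = 295.5° falls in segment 4 (282.5° to 313.8°, cycloidal, h = -54): β = 295.5 − 282.5 = 13°, B = 31.3°; Δs = -54·(0.4153 − sin(2π·0.4153)/(2π)) = -18.0688; s = 54.0000 − 18.0688 = 35.9312
velocity in seg [282.5°–313.8°] (cycloidal), θ in radians: β = 13° = 0.2269 rad, B = 31.3° = 0.5463 rad; ds/dθ = (h/B)(1 − cos(2πβ/B)) = ((-54)/0.5463)(1 − cos(2π·0.4153)) = -184.038264 mm/rad

s = 35.9312, ds/dθ = -184.0383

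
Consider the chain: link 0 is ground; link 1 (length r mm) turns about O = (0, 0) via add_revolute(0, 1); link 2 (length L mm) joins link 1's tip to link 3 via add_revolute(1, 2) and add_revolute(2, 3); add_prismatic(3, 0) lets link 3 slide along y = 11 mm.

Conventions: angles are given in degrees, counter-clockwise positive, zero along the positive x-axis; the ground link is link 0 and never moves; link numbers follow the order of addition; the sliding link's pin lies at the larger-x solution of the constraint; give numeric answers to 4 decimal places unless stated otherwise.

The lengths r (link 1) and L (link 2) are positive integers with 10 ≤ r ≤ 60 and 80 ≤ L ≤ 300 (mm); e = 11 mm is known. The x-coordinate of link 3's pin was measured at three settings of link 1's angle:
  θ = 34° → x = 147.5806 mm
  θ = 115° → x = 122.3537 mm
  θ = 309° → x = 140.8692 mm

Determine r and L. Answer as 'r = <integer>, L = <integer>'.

constraint per measurement: (x − r cos θ)² + (r sin θ − e)² = L²
subtracting the θ₁ and θ₂ equations cancels the r² and L² terms:
r = (x₁² − x₂²) / (2[(x₁cos θ₁ + e sin θ₁) − (x₂cos θ₂ + e sin θ₂)]) = 20.0000 → r = 20
L² = (x₁ − r cos θ₁)² + (r sin θ₁ − e)² = 17160.9941 → L = 131.0000 → L = 131
check at θ₃=309°: x = 140.8692 (printed 140.8692) ✓

r = 20, L = 131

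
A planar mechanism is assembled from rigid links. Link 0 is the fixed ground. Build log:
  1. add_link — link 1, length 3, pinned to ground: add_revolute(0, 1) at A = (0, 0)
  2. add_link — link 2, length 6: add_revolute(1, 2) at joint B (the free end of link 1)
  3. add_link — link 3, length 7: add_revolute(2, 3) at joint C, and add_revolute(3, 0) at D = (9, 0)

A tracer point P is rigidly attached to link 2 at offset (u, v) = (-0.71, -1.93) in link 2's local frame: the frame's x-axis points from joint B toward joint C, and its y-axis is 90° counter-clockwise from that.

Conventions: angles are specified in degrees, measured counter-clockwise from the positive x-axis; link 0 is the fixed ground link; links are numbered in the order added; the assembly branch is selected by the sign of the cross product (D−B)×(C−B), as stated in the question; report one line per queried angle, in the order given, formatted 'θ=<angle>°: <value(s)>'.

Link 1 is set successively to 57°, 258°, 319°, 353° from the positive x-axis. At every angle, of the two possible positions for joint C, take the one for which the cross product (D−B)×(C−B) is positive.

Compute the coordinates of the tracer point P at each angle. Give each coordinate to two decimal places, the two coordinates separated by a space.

A=(0,0), D=(9.00,0)
θ=57°: B = A + 3.00·(cos57°, sin57°) = (1.6339, 2.5160)
θ=57°: |BD| = 7.7839
θ=57°: circle(B,6.00) ∩ circle(D,7.00): a=3.0569, h=5.1629
θ=57°:   candidates: C₊=(6.1955,6.4137) cross=40.187; C₋=(2.8579,-3.3578) cross=-40.187
θ=57°:   branch + wants cross > 0 → take C=(6.1955,6.4137) (cross=40.187)
θ=57°: ex = (C−B)/|BC| = (0.7603,0.6496); ey = (-0.6496,0.7603)
θ=57°: P = B + -0.71·ex + -1.93·ey = (2.3479,0.5875)
θ=258°: B = A + 3.00·(cos258°, sin258°) = (-0.6237, -2.9344)
θ=258°: |BD| = 10.0612
θ=258°: circle(B,6.00) ∩ circle(D,7.00): a=4.3845, h=4.0958
θ=258°:   candidates: C₊=(2.3756,2.2621) cross=41.209; C₋=(4.7648,-5.5734) cross=-41.209
θ=258°:   branch + wants cross > 0 → take C=(2.3756,2.2621) (cross=41.209)
θ=258°: ex = (C−B)/|BC| = (0.4999,0.8661); ey = (-0.8661,0.4999)
θ=258°: P = B + -0.71·ex + -1.93·ey = (0.6929,-4.5141)
θ=319°: B = A + 3.00·(cos319°, sin319°) = (2.2641, -1.9682)
θ=319°: |BD| = 7.0175
θ=319°: circle(B,6.00) ∩ circle(D,7.00): a=2.5825, h=5.4158
θ=319°:   candidates: C₊=(3.2240,3.9545) cross=38.005; C₋=(6.2619,-6.4423) cross=-38.005
θ=319°:   branch + wants cross > 0 → take C=(3.2240,3.9545) (cross=38.005)
θ=319°: ex = (C−B)/|BC| = (0.1600,0.9871); ey = (-0.9871,0.1600)
θ=319°: P = B + -0.71·ex + -1.93·ey = (4.0557,-2.9778)
θ=353°: B = A + 3.00·(cos353°, sin353°) = (2.9776, -0.3656)
θ=353°: |BD| = 6.0334
θ=353°: circle(B,6.00) ∩ circle(D,7.00): a=1.9394, h=5.6779
θ=353°:   candidates: C₊=(4.5694,5.4194) cross=34.257; C₋=(5.2575,-5.9156) cross=-34.257
θ=353°:   branch + wants cross > 0 → take C=(4.5694,5.4194) (cross=34.257)
θ=353°: ex = (C−B)/|BC| = (0.2653,0.9642); ey = (-0.9642,0.2653)
θ=353°: P = B + -0.71·ex + -1.93·ey = (4.6501,-1.5622)

θ=57°: 2.35 0.59
θ=258°: 0.69 -4.51
θ=319°: 4.06 -2.98
θ=353°: 4.65 -1.56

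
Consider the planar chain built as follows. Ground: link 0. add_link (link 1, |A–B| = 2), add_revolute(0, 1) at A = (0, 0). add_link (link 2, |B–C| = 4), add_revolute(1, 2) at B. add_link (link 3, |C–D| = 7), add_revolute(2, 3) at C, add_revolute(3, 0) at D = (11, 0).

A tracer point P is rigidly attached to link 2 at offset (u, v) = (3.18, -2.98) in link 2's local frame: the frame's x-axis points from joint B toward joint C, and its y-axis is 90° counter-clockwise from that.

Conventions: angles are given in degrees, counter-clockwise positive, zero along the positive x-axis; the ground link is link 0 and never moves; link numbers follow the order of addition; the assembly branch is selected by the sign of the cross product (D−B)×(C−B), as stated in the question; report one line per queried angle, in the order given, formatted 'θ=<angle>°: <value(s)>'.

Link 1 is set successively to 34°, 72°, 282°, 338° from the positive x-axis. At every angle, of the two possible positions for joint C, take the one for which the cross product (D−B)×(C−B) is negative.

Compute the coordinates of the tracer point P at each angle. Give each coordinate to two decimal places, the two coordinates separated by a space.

A=(0,0), D=(11.00,0)
θ=34°: B = A + 2.00·(cos34°, sin34°) = (1.6581, 1.1184)
θ=34°: |BD| = 9.4086
θ=34°: circle(B,4.00) ∩ circle(D,7.00): a=2.9506, h=2.7007
θ=34°:   candidates: C₊=(4.9088,3.4492) cross=25.410; C₋=(4.2667,-1.9139) cross=-25.410
θ=34°:   branch - wants cross < 0 → take C=(4.2667,-1.9139) (cross=-25.410)
θ=34°: ex = (C−B)/|BC| = (0.6522,-0.7581); ey = (0.7581,0.6522)
θ=34°: P = B + 3.18·ex + -2.98·ey = (1.4729,-3.2358)
θ=72°: B = A + 2.00·(cos72°, sin72°) = (0.6180, 1.9021)
θ=72°: |BD| = 10.5548
θ=72°: circle(B,4.00) ∩ circle(D,7.00): a=3.7141, h=1.4850
θ=72°:   candidates: C₊=(4.5390,2.6935) cross=15.674; C₋=(4.0037,-0.2280) cross=-15.674
θ=72°:   branch - wants cross < 0 → take C=(4.0037,-0.2280) (cross=-15.674)
θ=72°: ex = (C−B)/|BC| = (0.8464,-0.5325); ey = (0.5325,0.8464)
θ=72°: P = B + 3.18·ex + -2.98·ey = (1.7227,-2.3136)
θ=282°: B = A + 2.00·(cos282°, sin282°) = (0.4158, -1.9563)
θ=282°: |BD| = 10.7635
θ=282°: circle(B,4.00) ∩ circle(D,7.00): a=3.8488, h=1.0895
θ=282°:   candidates: C₊=(4.0025,-0.1854) cross=11.727; C₋=(4.3985,-2.3281) cross=-11.727
θ=282°:   branch - wants cross < 0 → take C=(4.3985,-2.3281) (cross=-11.727)
θ=282°: ex = (C−B)/|BC| = (0.9957,-0.0930); ey = (0.0930,0.9957)
θ=282°: P = B + 3.18·ex + -2.98·ey = (3.3050,-5.2190)
θ=338°: B = A + 2.00·(cos338°, sin338°) = (1.8544, -0.7492)
θ=338°: |BD| = 9.1763
θ=338°: circle(B,4.00) ∩ circle(D,7.00): a=2.7900, h=2.8663
θ=338°:   candidates: C₊=(4.4010,2.3353) cross=26.302; C₋=(4.8691,-3.3782) cross=-26.302
θ=338°:   branch - wants cross < 0 → take C=(4.8691,-3.3782) (cross=-26.302)
θ=338°: ex = (C−B)/|BC| = (0.7537,-0.6572); ey = (0.6572,0.7537)
θ=338°: P = B + 3.18·ex + -2.98·ey = (2.2925,-5.0852)

θ=34°: 1.47 -3.24
θ=72°: 1.72 -2.31
θ=282°: 3.31 -5.22
θ=338°: 2.29 -5.09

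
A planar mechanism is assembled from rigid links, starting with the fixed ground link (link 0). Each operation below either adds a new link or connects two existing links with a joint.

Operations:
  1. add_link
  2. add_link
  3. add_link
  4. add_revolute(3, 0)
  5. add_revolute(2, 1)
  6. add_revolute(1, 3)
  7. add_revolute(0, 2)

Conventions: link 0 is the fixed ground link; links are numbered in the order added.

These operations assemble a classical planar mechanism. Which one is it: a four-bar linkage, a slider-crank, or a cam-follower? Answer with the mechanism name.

links: 4 (incl. ground); joints: 4 revolute, 0 prismatic, 0 higher (cam) pair, forming one closed loop
4 links in a single 4R loop → four-bar linkage

four-bar linkage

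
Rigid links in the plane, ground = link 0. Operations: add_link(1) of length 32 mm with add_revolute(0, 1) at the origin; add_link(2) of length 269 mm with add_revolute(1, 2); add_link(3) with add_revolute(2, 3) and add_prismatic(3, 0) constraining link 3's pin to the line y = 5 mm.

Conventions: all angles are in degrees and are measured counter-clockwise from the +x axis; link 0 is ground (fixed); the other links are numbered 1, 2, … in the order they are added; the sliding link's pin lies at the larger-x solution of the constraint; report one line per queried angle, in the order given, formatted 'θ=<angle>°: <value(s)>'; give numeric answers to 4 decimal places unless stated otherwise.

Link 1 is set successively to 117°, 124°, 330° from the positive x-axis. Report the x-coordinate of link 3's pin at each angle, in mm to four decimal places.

geometry: r = 32 mm, L = 269 mm, e = 5 mm
θ=117°: crank pin P = (r cos θ, r sin θ) = (-14.527696, 28.512209)
θ=117°: h = r sin θ − e = 28.512209 − 5 = 23.512209
θ=117°: x = r cos θ + √(L² − h²) = -14.527696 + 267.970476 = 253.442780
θ=124°: crank pin P = (r cos θ, r sin θ) = (-17.894173, 26.529202)
θ=124°: h = r sin θ − e = 26.529202 − 5 = 21.529202
θ=124°: x = r cos θ + √(L² − h²) = -17.894173 + 268.137080 = 250.242907
θ=330°: crank pin P = (r cos θ, r sin θ) = (27.712813, -16.000000)
θ=330°: h = r sin θ − e = -16.000000 − 5 = -21.000000
θ=330°: x = r cos θ + √(L² − h²) = 27.712813 + 268.179045 = 295.891858

θ=117°: 253.4428
θ=124°: 250.2429
θ=330°: 295.8919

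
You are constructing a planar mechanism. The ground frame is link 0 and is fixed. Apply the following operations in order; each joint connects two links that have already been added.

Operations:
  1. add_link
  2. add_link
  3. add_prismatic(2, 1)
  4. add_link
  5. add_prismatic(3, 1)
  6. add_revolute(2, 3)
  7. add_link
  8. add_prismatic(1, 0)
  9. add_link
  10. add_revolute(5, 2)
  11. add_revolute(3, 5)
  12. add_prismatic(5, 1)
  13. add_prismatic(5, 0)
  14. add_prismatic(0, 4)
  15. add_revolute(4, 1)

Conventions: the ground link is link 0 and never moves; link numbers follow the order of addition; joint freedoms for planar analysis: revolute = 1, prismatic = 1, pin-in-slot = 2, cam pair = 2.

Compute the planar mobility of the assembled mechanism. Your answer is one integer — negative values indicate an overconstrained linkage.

ground; <1,0,0>
#1 <2,0,0>
#2 <3,0,0>
P:2↔1 J1 <3,1,0>
#3 <4,1,0>
P:3↔1 J1 <4,2,0>
R:2↔3 J1 <4,3,0>
#4 <5,3,0>
P:1↔0 J1 <5,4,0>
#5 <6,4,0>
R:5↔2 J1 <6,5,0>
R:3↔5 J1 <6,6,0>
P:5↔1 J1 <6,7,0>
P:5↔0 J1 <6,8,0>
P:0↔4 J1 <6,9,0>
R:4↔1 J1 <6,10,0>
3×5 − 2×10 − 1×0 = -5

M = -5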